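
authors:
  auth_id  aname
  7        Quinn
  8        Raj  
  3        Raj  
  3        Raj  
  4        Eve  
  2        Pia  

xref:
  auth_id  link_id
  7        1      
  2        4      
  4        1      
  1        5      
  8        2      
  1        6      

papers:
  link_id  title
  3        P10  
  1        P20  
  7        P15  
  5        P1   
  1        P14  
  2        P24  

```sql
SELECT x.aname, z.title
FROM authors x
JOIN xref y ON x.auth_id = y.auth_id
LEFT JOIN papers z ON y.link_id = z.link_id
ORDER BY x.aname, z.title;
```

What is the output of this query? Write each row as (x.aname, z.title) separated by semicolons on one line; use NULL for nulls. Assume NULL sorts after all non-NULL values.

(Eve, P14); (Eve, P20); (Pia, NULL); (Quinn, P14); (Quinn, P20); (Raj, P24)

Evaluate left to right. First `authors x INNER JOIN xref y` on auth_id: 4 row(s).
Then LEFT JOIN `papers z` on link_id: each of those 4 rows is kept; rows whose y.link_id has no match in z get NULL for z's columns.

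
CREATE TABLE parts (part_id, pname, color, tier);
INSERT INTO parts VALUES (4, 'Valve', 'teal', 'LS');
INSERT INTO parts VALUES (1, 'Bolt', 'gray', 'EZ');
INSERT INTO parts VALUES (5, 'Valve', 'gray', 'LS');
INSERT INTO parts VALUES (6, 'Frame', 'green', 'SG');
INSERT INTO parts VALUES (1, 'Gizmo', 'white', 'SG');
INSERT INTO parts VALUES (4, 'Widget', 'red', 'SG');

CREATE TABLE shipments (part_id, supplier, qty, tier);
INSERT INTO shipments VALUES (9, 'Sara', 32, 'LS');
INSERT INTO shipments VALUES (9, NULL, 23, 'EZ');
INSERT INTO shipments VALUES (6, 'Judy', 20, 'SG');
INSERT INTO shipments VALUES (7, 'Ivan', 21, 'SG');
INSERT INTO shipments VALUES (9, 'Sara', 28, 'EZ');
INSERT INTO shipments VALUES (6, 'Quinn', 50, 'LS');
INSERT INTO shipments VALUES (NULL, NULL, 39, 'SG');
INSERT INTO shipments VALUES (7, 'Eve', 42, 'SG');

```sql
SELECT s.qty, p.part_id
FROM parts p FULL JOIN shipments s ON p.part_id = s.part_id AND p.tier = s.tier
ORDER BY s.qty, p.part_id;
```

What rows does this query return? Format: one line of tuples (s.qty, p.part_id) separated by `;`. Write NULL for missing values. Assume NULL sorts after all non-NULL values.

FULL OUTER JOIN keeps every row from both sides; unmatched rows get NULL for the other side's columns.
Matching on p.part_id = s.part_id AND p.tier = s.tier. A NULL in a compared column never satisfies the condition.
- p (part_id=4, tier=LS) has no partner → padded with NULL.
- p (part_id=1, tier=EZ) has no partner → padded with NULL.
- p (part_id=5, tier=LS) has no partner → padded with NULL.
- p (part_id=6, tier=SG) pairs with 1 row(s) of s.
- p (part_id=1, tier=SG) has no partner → padded with NULL.
- p (part_id=4, tier=SG) has no partner → padded with NULL.
- 7 s row(s) had no p match → kept, p columns NULL.

(20, 6); (21, NULL); (23, NULL); (28, NULL); (32, NULL); (39, NULL); (42, NULL); (50, NULL); (NULL, 1); (NULL, 1); (NULL, 4); (NULL, 4); (NULL, 5)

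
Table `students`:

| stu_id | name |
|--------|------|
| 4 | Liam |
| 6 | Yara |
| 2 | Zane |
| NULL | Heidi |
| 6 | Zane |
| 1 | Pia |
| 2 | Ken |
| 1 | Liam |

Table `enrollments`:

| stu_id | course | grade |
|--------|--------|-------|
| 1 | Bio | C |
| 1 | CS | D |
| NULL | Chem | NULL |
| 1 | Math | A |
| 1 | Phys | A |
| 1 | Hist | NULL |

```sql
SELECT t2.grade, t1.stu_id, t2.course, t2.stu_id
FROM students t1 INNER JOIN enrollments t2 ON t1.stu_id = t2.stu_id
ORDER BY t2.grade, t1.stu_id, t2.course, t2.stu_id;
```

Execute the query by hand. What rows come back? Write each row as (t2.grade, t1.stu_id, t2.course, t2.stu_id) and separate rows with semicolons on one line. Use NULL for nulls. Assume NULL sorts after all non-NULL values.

(A, 1, Math, 1); (A, 1, Math, 1); (A, 1, Phys, 1); (A, 1, Phys, 1); (C, 1, Bio, 1); (C, 1, Bio, 1); (D, 1, CS, 1); (D, 1, CS, 1); (NULL, 1, Hist, 1); (NULL, 1, Hist, 1)

INNER JOIN keeps only pairs where the ON condition holds.
Matching on t1.stu_id = t2.stu_id. A NULL in a compared column never satisfies the condition.
- t1 row (stu_id=4): no match → dropped.
- t1 row (stu_id=6): no match → dropped.
- t1 row (stu_id=2): no match → dropped.
- t1 row (stu_id=NULL): no match → dropped.
- t1 row (stu_id=6): no match → dropped.
- t1 row (stu_id=1): matches 5 t2 row(s) → 5 output row(s).
- t1 row (stu_id=2): no match → dropped.
- t1 row (stu_id=1): matches 5 t2 row(s) → 5 output row(s).
After projecting and ordering:
t2.grade | t1.stu_id | t2.course | t2.stu_id
A | 1 | Math | 1
A | 1 | Math | 1
A | 1 | Phys | 1
A | 1 | Phys | 1
C | 1 | Bio | 1
C | 1 | Bio | 1
D | 1 | CS | 1
D | 1 | CS | 1
NULL | 1 | Hist | 1
NULL | 1 | Hist | 1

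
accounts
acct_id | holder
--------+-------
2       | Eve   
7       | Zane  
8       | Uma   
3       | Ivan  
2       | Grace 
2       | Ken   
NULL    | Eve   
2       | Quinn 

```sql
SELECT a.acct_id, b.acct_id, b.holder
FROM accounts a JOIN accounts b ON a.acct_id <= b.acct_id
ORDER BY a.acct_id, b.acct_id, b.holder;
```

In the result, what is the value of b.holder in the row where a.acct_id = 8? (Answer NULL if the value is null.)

Uma

INNER JOIN keeps only pairs where the ON condition holds.
Matching on a.acct_id <= b.acct_id. A NULL in a compared column never satisfies the condition.
- a[0] acct_id=2 → 7 match(es) in b → 7 row(s).
- a[1] acct_id=7 → 2 match(es) in b → 2 row(s).
- a[2] acct_id=8 → 1 match(es) in b → 1 row(s).
- a[3] acct_id=3 → 3 match(es) in b → 3 row(s).
- a[4] acct_id=2 → 7 match(es) in b → 7 row(s).
- a[5] acct_id=2 → 7 match(es) in b → 7 row(s).
- a[6] acct_id=NULL → no match; dropped.
- a[7] acct_id=2 → 7 match(es) in b → 7 row(s).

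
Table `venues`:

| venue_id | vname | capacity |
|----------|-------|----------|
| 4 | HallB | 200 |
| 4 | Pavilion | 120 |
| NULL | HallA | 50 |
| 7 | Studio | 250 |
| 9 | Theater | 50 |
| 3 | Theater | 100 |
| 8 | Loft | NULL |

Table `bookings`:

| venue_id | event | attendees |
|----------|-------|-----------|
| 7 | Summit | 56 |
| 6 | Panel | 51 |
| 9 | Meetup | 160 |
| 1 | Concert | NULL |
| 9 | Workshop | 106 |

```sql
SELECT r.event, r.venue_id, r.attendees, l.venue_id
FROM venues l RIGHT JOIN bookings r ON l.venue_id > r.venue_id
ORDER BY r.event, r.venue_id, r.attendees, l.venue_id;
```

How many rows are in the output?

13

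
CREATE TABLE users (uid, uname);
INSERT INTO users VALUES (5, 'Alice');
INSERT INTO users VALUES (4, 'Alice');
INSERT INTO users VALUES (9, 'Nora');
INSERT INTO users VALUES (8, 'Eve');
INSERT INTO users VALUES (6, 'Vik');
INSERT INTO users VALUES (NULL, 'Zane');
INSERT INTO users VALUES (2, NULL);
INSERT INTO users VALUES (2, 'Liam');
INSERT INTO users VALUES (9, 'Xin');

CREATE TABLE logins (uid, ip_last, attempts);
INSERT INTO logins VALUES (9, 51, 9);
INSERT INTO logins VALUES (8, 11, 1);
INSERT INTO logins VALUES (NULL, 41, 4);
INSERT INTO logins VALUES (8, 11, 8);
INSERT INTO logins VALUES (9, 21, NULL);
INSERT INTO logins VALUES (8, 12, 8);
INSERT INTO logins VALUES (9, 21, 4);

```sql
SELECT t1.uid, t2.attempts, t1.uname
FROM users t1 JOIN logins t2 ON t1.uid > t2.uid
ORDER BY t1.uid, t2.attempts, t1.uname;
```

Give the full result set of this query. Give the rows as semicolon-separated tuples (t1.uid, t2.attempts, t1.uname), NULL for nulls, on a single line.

(9, 1, Nora); (9, 1, Xin); (9, 8, Nora); (9, 8, Nora); (9, 8, Xin); (9, 8, Xin)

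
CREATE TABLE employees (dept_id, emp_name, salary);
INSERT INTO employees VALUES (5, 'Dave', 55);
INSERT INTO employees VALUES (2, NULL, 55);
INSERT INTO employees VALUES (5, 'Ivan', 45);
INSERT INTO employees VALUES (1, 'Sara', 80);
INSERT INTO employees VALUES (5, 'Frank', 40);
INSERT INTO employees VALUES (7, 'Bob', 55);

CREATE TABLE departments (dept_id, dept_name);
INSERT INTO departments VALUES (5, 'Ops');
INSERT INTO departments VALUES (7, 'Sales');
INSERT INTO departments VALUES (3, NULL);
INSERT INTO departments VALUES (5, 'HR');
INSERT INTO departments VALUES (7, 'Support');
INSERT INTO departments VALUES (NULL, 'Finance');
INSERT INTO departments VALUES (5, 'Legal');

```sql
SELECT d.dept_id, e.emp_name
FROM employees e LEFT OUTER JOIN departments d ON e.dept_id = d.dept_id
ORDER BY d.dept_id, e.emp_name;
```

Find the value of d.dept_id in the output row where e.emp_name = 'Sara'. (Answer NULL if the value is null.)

NULL

LEFT JOIN keeps every row from `employees`; unmatched rows get NULL for `departments`'s columns.
Matching on e.dept_id = d.dept_id. A NULL in a compared column never satisfies the condition.
- dept_id=5: 3 matching d row(s), so 3 row(s) emitted.
- dept_id=2: no d row matches, row kept with d columns NULL.
- dept_id=5: 3 matching d row(s), so 3 row(s) emitted.
- dept_id=1: no d row matches, row kept with d columns NULL.
- dept_id=5: 3 matching d row(s), so 3 row(s) emitted.
- dept_id=7: 2 matching d row(s), so 2 row(s) emitted.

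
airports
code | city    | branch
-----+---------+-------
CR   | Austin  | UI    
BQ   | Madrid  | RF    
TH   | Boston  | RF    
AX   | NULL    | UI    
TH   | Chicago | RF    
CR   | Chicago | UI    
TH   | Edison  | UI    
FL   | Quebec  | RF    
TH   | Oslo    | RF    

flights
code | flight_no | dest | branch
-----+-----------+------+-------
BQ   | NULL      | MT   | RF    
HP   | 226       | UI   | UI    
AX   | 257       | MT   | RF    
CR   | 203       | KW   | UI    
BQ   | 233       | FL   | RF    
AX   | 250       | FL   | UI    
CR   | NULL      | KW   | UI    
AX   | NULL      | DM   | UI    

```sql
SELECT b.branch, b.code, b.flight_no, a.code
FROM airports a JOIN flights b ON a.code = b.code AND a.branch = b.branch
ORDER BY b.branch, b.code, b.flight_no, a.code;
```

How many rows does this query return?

INNER JOIN keeps only pairs where the ON condition holds.
Matching on a.code = b.code AND a.branch = b.branch.
- a row (code=CR, branch=UI): matches 2 b row(s) → 2 output row(s).
- a row (code=BQ, branch=RF): matches 2 b row(s) → 2 output row(s).
- a row (code=TH, branch=RF): no match → dropped.
- a row (code=AX, branch=UI): matches 2 b row(s) → 2 output row(s).
- a row (code=TH, branch=RF): no match → dropped.
- a row (code=CR, branch=UI): matches 2 b row(s) → 2 output row(s).
- a row (code=TH, branch=UI): no match → dropped.
- a row (code=FL, branch=RF): no match → dropped.
- a row (code=TH, branch=RF): no match → dropped.
Total: 8 rows.

8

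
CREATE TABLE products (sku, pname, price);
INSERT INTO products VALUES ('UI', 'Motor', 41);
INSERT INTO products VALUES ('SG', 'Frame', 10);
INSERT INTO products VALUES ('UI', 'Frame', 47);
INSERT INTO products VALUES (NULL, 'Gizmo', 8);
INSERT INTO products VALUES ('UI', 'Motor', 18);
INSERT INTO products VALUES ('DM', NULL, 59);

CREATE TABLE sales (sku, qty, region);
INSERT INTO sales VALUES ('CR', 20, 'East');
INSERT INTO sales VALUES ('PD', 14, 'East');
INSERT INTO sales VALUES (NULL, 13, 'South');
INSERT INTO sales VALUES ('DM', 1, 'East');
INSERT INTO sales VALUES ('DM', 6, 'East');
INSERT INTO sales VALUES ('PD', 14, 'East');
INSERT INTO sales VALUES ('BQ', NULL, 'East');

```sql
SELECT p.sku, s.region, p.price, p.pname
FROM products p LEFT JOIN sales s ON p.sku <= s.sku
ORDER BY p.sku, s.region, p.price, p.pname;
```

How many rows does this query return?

9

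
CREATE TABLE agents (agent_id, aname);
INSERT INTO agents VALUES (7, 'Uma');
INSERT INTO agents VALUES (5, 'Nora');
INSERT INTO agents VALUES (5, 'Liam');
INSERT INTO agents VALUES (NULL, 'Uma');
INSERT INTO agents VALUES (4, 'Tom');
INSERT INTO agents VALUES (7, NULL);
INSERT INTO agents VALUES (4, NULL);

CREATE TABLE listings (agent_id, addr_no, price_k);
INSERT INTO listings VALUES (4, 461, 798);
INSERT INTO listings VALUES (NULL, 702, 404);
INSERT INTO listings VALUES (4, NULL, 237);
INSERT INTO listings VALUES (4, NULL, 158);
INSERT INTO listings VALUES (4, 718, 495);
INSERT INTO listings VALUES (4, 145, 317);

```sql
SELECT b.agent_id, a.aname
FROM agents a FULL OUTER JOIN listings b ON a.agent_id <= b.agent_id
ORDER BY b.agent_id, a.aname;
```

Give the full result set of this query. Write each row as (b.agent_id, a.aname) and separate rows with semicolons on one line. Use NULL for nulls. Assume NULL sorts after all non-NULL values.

(4, Tom); (4, Tom); (4, Tom); (4, Tom); (4, Tom); (4, NULL); (4, NULL); (4, NULL); (4, NULL); (4, NULL); (NULL, Liam); (NULL, Nora); (NULL, Uma); (NULL, Uma); (NULL, NULL); (NULL, NULL)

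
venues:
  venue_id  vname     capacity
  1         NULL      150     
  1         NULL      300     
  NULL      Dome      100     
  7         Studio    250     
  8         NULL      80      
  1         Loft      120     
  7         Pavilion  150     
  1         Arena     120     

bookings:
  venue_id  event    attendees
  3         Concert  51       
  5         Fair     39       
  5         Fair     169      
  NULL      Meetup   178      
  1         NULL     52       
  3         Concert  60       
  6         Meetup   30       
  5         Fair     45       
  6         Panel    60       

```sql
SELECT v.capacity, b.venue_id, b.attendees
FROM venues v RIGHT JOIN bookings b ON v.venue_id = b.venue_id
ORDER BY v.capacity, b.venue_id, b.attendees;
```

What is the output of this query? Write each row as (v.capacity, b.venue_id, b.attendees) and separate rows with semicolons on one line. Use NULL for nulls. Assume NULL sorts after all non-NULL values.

RIGHT JOIN keeps every row from `bookings`; unmatched rows get NULL for `venues`'s columns.
Matching on v.venue_id = b.venue_id. A NULL in a compared column never satisfies the condition.
- venue_id=1: 1 matching b row(s), so 1 row(s) emitted.
- venue_id=1: 1 matching b row(s), so 1 row(s) emitted.
- venue_id=NULL: no matching b row.
- venue_id=7: no matching b row.
- venue_id=8: no matching b row.
- venue_id=1: 1 matching b row(s), so 1 row(s) emitted.
- venue_id=7: no matching b row.
- venue_id=1: 1 matching b row(s), so 1 row(s) emitted.
- plus 8 unmatched b row(s), each kept with NULL v columns.

(120, 1, 52); (120, 1, 52); (150, 1, 52); (300, 1, 52); (NULL, 3, 51); (NULL, 3, 60); (NULL, 5, 39); (NULL, 5, 45); (NULL, 5, 169); (NULL, 6, 30); (NULL, 6, 60); (NULL, NULL, 178)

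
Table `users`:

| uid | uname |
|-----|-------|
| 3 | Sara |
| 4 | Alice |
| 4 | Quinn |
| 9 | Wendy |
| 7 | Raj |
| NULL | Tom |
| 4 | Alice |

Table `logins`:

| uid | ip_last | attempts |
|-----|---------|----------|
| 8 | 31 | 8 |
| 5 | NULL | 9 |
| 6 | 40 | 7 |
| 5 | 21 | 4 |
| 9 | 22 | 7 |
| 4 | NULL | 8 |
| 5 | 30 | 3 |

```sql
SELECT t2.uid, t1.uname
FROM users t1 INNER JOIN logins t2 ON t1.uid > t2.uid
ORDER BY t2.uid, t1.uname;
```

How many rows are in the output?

11

INNER JOIN keeps only pairs where the ON condition holds.
Matching on t1.uid > t2.uid. A NULL in a compared column never satisfies the condition.
Matched pairs: 11.
Total: 11 rows.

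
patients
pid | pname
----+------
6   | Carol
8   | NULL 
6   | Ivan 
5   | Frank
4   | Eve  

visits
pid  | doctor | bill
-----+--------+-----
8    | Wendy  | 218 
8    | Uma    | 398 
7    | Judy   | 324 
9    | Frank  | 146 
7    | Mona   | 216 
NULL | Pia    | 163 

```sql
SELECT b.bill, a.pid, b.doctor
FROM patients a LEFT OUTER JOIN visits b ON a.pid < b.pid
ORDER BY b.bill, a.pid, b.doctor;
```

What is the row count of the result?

21

LEFT JOIN keeps every row from `patients`; unmatched rows get NULL for `visits`'s columns.
Matching on a.pid < b.pid. A NULL in a compared column never satisfies the condition.
Matched pairs: 21; unmatched a rows kept: 0.
Total: 21 rows.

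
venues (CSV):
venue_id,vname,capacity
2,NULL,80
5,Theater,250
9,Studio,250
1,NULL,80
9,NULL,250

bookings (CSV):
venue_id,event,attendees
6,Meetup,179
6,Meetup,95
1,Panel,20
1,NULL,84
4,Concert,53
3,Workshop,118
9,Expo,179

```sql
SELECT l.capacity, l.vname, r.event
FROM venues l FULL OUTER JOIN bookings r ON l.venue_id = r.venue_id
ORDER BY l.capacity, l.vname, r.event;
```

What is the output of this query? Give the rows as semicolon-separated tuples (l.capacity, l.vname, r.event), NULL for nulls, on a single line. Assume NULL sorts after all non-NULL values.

FULL OUTER JOIN keeps every row from both sides; unmatched rows get NULL for the other side's columns.
Matching on l.venue_id = r.venue_id.
- l (venue_id=2) has no partner → padded with NULL.
- l (venue_id=5) has no partner → padded with NULL.
- l (venue_id=9) pairs with 1 row(s) of r.
- l (venue_id=1) pairs with 2 row(s) of r.
- l (venue_id=9) pairs with 1 row(s) of r.
- 4 row(s) from r found no l partner → padded with NULL.
After projecting and ordering:
l.capacity | l.vname | r.event
80 | NULL | Panel
80 | NULL | NULL
80 | NULL | NULL
250 | Studio | Expo
250 | Theater | NULL
250 | NULL | Expo
NULL | NULL | Concert
NULL | NULL | Meetup
NULL | NULL | Meetup
NULL | NULL | Workshop

(80, NULL, Panel); (80, NULL, NULL); (80, NULL, NULL); (250, Studio, Expo); (250, Theater, NULL); (250, NULL, Expo); (NULL, NULL, Concert); (NULL, NULL, Meetup); (NULL, NULL, Meetup); (NULL, NULL, Workshop)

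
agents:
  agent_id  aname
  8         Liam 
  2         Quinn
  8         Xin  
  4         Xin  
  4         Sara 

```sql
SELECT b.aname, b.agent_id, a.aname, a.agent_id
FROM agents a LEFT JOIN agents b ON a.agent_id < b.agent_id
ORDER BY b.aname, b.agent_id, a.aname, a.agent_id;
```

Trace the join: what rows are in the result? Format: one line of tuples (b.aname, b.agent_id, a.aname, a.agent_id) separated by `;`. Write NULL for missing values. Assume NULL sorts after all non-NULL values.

LEFT JOIN keeps every row from `agents a`; unmatched rows get NULL for `agents b`'s columns.
Matching on a.agent_id < b.agent_id.
Matched pairs: 8; unmatched a rows kept: 2.

(Liam, 8, Quinn, 2); (Liam, 8, Sara, 4); (Liam, 8, Xin, 4); (Sara, 4, Quinn, 2); (Xin, 4, Quinn, 2); (Xin, 8, Quinn, 2); (Xin, 8, Sara, 4); (Xin, 8, Xin, 4); (NULL, NULL, Liam, 8); (NULL, NULL, Xin, 8)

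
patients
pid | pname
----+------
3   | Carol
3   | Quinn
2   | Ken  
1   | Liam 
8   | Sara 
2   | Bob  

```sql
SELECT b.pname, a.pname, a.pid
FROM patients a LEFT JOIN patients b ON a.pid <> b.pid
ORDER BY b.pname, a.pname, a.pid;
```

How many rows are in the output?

LEFT JOIN keeps every row from `patients a`; unmatched rows get NULL for `patients b`'s columns.
Matching on a.pid <> b.pid.
- a (pid=3) pairs with 4 row(s) of b.
- a (pid=3) pairs with 4 row(s) of b.
- a (pid=2) pairs with 4 row(s) of b.
- a (pid=1) pairs with 5 row(s) of b.
- a (pid=8) pairs with 5 row(s) of b.
- a (pid=2) pairs with 4 row(s) of b.
Total: 26 rows.

26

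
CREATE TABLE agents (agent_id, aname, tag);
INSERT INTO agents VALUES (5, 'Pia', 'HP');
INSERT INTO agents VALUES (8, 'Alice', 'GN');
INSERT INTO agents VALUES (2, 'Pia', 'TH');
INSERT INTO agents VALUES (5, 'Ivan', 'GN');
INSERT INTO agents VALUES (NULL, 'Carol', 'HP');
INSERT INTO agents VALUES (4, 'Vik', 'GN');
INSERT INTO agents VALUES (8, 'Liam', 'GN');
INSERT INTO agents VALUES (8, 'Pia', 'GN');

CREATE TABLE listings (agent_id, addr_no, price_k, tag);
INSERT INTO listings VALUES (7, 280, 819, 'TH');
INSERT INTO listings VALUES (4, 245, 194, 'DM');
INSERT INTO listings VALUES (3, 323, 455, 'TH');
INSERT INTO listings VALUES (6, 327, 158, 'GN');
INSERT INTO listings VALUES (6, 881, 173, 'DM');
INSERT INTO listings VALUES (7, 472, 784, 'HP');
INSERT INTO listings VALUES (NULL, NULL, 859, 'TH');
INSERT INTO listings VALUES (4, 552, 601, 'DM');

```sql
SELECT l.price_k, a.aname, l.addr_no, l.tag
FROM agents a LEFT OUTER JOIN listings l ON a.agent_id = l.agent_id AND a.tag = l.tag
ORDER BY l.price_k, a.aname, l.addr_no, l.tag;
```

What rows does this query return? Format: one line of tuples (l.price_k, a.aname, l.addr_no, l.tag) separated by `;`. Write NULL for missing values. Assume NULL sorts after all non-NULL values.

(NULL, Alice, NULL, NULL); (NULL, Carol, NULL, NULL); (NULL, Ivan, NULL, NULL); (NULL, Liam, NULL, NULL); (NULL, Pia, NULL, NULL); (NULL, Pia, NULL, NULL); (NULL, Pia, NULL, NULL); (NULL, Vik, NULL, NULL)

LEFT JOIN keeps every row from `agents`; unmatched rows get NULL for `listings`'s columns.
Matching on a.agent_id = l.agent_id AND a.tag = l.tag. A NULL in a compared column never satisfies the condition.
- a (agent_id=5, tag=HP) has no partner → padded with NULL.
- a (agent_id=8, tag=GN) has no partner → padded with NULL.
- a (agent_id=2, tag=TH) has no partner → padded with NULL.
- a (agent_id=5, tag=GN) has no partner → padded with NULL.
- a (agent_id=NULL, tag=HP) has no partner → padded with NULL.
- a (agent_id=4, tag=GN) has no partner → padded with NULL.
- a (agent_id=8, tag=GN) has no partner → padded with NULL.
- a (agent_id=8, tag=GN) has no partner → padded with NULL.
After projecting and ordering:
l.price_k | a.aname | l.addr_no | l.tag
NULL | Alice | NULL | NULL
NULL | Carol | NULL | NULL
NULL | Ivan | NULL | NULL
NULL | Liam | NULL | NULL
NULL | Pia | NULL | NULL
NULL | Pia | NULL | NULL
NULL | Pia | NULL | NULL
NULL | Vik | NULL | NULL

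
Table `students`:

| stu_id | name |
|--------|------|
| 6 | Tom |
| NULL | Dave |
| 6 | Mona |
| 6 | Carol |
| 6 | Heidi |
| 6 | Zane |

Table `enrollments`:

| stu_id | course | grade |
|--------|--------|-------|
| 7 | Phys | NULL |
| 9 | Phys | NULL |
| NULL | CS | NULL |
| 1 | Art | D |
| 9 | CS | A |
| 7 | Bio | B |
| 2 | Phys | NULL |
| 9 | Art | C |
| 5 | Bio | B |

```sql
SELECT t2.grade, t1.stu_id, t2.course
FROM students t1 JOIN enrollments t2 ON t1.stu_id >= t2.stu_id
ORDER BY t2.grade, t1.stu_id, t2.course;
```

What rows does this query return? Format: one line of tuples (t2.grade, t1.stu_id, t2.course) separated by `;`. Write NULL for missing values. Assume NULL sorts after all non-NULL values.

INNER JOIN keeps only pairs where the ON condition holds.
Matching on t1.stu_id >= t2.stu_id. A NULL in a compared column never satisfies the condition.
- t1 (stu_id=6) pairs with 3 row(s) of t2.
- t1 (stu_id=NULL) has no partner → excluded.
- t1 (stu_id=6) pairs with 3 row(s) of t2.
- t1 (stu_id=6) pairs with 3 row(s) of t2.
- t1 (stu_id=6) pairs with 3 row(s) of t2.
- t1 (stu_id=6) pairs with 3 row(s) of t2.

(B, 6, Bio); (B, 6, Bio); (B, 6, Bio); (B, 6, Bio); (B, 6, Bio); (D, 6, Art); (D, 6, Art); (D, 6, Art); (D, 6, Art); (D, 6, Art); (NULL, 6, Phys); (NULL, 6, Phys); (NULL, 6, Phys); (NULL, 6, Phys); (NULL, 6, Phys)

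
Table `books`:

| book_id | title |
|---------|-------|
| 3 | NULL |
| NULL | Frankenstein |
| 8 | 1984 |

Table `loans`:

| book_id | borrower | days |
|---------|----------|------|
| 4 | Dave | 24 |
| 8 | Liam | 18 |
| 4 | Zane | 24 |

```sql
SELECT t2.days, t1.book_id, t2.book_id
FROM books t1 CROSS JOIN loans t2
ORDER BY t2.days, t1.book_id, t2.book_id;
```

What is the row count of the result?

CROSS JOIN pairs every row of `books` with every row of `loans`: 3 × 3 = 9 rows.

9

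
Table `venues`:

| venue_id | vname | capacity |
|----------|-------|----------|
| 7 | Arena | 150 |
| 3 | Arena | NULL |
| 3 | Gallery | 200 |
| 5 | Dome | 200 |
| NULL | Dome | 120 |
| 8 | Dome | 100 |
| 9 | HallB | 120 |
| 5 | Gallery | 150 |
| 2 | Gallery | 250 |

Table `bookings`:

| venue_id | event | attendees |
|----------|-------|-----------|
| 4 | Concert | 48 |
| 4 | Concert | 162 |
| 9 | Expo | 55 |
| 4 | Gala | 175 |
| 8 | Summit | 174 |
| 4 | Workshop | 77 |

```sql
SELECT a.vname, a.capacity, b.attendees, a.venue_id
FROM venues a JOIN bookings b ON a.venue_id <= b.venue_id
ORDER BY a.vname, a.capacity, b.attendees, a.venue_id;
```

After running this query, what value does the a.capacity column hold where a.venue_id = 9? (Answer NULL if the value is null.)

INNER JOIN keeps only pairs where the ON condition holds.
Matching on a.venue_id <= b.venue_id. A NULL in a compared column never satisfies the condition.
Matched pairs: 27.

120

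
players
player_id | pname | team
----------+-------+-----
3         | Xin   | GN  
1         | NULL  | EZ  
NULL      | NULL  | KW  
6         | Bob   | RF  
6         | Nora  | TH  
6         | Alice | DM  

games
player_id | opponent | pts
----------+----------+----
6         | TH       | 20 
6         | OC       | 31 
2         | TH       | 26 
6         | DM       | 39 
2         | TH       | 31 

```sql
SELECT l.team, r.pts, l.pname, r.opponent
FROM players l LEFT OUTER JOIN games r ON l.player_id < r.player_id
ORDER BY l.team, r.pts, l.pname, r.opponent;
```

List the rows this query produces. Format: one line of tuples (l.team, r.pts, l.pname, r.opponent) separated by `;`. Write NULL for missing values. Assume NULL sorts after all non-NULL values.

(DM, NULL, Alice, NULL); (EZ, 20, NULL, TH); (EZ, 26, NULL, TH); (EZ, 31, NULL, OC); (EZ, 31, NULL, TH); (EZ, 39, NULL, DM); (GN, 20, Xin, TH); (GN, 31, Xin, OC); (GN, 39, Xin, DM); (KW, NULL, NULL, NULL); (RF, NULL, Bob, NULL); (TH, NULL, Nora, NULL)

LEFT JOIN keeps every row from `players`; unmatched rows get NULL for `games`'s columns.
Matching on l.player_id < r.player_id. A NULL in a compared column never satisfies the condition.
Matched pairs: 8; unmatched l rows kept: 4.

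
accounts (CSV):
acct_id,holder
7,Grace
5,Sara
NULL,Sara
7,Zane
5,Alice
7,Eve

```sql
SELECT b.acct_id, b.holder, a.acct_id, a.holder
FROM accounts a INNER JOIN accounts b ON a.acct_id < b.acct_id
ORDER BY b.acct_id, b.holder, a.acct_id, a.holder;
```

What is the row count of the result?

INNER JOIN keeps only pairs where the ON condition holds.
Matching on a.acct_id < b.acct_id. A NULL in a compared column never satisfies the condition.
Matched pairs: 6.
Total: 6 rows.

6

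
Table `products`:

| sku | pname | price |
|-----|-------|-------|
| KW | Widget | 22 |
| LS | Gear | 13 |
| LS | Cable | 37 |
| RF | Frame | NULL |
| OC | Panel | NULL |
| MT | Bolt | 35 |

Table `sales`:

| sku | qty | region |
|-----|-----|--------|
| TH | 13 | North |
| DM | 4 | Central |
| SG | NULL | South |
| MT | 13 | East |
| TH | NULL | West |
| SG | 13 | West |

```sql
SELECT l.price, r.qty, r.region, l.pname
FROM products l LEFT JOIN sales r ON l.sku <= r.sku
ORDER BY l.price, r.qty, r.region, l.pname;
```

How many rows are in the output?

LEFT JOIN keeps every row from `products`; unmatched rows get NULL for `sales`'s columns.
Matching on l.sku <= r.sku.
- l row (sku=KW): matches 5 r row(s) → 5 output row(s).
- l row (sku=LS): matches 5 r row(s) → 5 output row(s).
- l row (sku=LS): matches 5 r row(s) → 5 output row(s).
- l row (sku=RF): matches 4 r row(s) → 4 output row(s).
- l row (sku=OC): matches 4 r row(s) → 4 output row(s).
- l row (sku=MT): matches 5 r row(s) → 5 output row(s).
Total: 28 rows.

28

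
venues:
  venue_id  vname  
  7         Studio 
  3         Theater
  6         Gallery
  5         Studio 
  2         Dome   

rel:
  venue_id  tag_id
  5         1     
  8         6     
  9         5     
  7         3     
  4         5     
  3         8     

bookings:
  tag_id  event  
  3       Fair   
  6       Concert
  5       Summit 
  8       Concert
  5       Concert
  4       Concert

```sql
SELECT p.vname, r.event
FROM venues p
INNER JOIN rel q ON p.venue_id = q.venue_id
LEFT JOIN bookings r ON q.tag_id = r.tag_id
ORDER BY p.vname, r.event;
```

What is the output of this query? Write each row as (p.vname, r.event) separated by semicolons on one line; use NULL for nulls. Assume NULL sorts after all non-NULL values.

(Studio, Fair); (Studio, NULL); (Theater, Concert)

Evaluate left to right. First `venues p INNER JOIN rel q` on venue_id: 3 row(s).
Then LEFT JOIN `bookings r` on tag_id: each of those 3 rows is kept; rows whose q.tag_id has no match in r get NULL for r's columns.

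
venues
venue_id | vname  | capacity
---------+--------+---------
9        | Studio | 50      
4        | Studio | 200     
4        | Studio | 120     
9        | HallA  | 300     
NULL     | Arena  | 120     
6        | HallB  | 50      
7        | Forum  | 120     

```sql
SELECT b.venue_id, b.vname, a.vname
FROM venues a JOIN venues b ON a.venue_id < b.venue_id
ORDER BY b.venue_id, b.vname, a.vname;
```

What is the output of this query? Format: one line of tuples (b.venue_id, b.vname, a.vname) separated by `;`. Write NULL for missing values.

(6, HallB, Studio); (6, HallB, Studio); (7, Forum, HallB); (7, Forum, Studio); (7, Forum, Studio); (9, HallA, Forum); (9, HallA, HallB); (9, HallA, Studio); (9, HallA, Studio); (9, Studio, Forum); (9, Studio, HallB); (9, Studio, Studio); (9, Studio, Studio)

INNER JOIN keeps only pairs where the ON condition holds.
Matching on a.venue_id < b.venue_id. A NULL in a compared column never satisfies the condition.
Matched pairs: 13.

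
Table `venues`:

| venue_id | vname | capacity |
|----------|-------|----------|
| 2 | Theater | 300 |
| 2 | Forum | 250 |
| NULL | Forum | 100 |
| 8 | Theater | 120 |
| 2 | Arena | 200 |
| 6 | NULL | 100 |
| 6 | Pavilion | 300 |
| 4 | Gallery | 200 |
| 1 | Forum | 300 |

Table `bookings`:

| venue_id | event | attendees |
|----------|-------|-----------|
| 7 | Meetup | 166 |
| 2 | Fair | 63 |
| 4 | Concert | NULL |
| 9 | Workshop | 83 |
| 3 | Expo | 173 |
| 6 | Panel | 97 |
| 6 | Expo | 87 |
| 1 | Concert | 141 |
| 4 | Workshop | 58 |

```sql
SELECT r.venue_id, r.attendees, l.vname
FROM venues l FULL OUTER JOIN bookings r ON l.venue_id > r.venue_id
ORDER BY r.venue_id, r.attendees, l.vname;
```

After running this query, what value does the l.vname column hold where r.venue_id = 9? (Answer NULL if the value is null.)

NULL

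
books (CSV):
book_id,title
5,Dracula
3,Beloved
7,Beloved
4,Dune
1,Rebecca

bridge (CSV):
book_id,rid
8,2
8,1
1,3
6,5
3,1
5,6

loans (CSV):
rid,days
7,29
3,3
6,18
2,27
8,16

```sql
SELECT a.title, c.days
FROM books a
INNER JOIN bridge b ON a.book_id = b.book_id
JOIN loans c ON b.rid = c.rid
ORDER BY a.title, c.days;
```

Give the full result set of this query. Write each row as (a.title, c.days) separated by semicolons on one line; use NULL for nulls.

Evaluate left to right. First `books a INNER JOIN bridge b` on book_id: 3 row(s).
Then INNER JOIN `loans c` on rid: keep only rows whose b.rid appears in c.

(Dracula, 18); (Rebecca, 3)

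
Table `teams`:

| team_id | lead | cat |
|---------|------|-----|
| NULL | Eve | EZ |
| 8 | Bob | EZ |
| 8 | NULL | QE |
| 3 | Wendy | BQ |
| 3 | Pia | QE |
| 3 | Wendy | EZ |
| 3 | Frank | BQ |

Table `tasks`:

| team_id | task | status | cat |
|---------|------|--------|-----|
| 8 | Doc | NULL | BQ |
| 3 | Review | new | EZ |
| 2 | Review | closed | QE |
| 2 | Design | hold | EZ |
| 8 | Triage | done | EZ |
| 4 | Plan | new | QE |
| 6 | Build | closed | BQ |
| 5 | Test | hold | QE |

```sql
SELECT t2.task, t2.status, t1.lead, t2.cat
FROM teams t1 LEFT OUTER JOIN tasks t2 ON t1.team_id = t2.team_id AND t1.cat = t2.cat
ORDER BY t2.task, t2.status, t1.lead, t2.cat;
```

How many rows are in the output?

7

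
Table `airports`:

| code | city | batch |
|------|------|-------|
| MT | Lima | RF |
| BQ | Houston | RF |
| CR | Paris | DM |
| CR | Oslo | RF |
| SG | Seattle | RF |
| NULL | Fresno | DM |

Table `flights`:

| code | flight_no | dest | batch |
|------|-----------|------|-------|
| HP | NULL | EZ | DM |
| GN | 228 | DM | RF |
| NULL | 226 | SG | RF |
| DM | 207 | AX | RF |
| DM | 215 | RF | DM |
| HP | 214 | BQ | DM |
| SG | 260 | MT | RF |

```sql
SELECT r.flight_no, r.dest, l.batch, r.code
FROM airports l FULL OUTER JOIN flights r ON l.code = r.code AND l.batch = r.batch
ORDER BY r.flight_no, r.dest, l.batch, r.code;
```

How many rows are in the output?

FULL OUTER JOIN keeps every row from both sides; unmatched rows get NULL for the other side's columns.
Matching on l.code = r.code AND l.batch = r.batch. A NULL in a compared column never satisfies the condition.
- l row (code=MT, batch=RF): no match → kept, r columns NULL.
- l row (code=BQ, batch=RF): no match → kept, r columns NULL.
- l row (code=CR, batch=DM): no match → kept, r columns NULL.
- l row (code=CR, batch=RF): no match → kept, r columns NULL.
- l row (code=SG, batch=RF): matches 1 r row(s) → 1 output row(s).
- l row (code=NULL, batch=DM): no match → kept, r columns NULL.
- 6 r row(s) had no l match → kept, l columns NULL.
Total: 1 matched + 11 padded = 12 rows.

12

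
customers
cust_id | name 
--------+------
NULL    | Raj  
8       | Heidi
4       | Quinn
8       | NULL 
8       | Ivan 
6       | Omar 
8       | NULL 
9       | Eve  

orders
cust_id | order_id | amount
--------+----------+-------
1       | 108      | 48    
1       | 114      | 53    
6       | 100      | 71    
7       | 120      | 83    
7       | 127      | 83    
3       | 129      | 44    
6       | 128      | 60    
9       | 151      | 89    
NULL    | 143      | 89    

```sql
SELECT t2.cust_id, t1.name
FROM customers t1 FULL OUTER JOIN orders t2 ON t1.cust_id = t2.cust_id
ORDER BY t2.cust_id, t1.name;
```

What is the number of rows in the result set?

15

FULL OUTER JOIN keeps every row from both sides; unmatched rows get NULL for the other side's columns.
Matching on t1.cust_id = t2.cust_id. A NULL in a compared column never satisfies the condition.
- t1[0] cust_id=NULL → no match; kept with NULLs on the t2 side.
- t1[1] cust_id=8 → no match; kept with NULLs on the t2 side.
- t1[2] cust_id=4 → no match; kept with NULLs on the t2 side.
- t1[3] cust_id=8 → no match; kept with NULLs on the t2 side.
- t1[4] cust_id=8 → no match; kept with NULLs on the t2 side.
- t1[5] cust_id=6 → 2 match(es) in t2 → 2 row(s).
- t1[6] cust_id=8 → no match; kept with NULLs on the t2 side.
- t1[7] cust_id=9 → 1 match(es) in t2 → 1 row(s).
- 6 row(s) from t2 found no t1 partner → padded with NULL.
Total: 3 matched + 12 padded = 15 rows.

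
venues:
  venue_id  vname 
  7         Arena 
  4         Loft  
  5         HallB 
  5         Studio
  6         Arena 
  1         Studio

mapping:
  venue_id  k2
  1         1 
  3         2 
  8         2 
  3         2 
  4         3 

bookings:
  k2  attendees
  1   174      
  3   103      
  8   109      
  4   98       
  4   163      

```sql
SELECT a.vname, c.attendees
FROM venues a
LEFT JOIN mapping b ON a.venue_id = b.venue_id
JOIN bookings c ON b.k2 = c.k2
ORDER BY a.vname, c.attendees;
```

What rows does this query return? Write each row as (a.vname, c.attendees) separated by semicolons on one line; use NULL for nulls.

(Loft, 103); (Studio, 174)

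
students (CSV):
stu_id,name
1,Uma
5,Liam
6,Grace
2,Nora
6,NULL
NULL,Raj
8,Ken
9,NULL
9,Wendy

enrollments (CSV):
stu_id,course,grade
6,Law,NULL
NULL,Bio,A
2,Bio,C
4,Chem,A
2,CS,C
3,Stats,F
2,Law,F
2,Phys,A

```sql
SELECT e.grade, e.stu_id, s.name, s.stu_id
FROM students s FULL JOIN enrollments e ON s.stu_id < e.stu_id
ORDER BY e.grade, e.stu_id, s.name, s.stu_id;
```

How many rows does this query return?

FULL OUTER JOIN keeps every row from both sides; unmatched rows get NULL for the other side's columns.
Matching on s.stu_id < e.stu_id. A NULL in a compared column never satisfies the condition.
- s (stu_id=1) pairs with 7 row(s) of e.
- s (stu_id=5) pairs with 1 row(s) of e.
- s (stu_id=6) has no partner → padded with NULL.
- s (stu_id=2) pairs with 3 row(s) of e.
- s (stu_id=6) has no partner → padded with NULL.
- s (stu_id=NULL) has no partner → padded with NULL.
- s (stu_id=8) has no partner → padded with NULL.
- s (stu_id=9) has no partner → padded with NULL.
- s (stu_id=9) has no partner → padded with NULL.
- 1 e row(s) had no s match → kept, s columns NULL.
Total: 11 matched + 7 padded = 18 rows.

18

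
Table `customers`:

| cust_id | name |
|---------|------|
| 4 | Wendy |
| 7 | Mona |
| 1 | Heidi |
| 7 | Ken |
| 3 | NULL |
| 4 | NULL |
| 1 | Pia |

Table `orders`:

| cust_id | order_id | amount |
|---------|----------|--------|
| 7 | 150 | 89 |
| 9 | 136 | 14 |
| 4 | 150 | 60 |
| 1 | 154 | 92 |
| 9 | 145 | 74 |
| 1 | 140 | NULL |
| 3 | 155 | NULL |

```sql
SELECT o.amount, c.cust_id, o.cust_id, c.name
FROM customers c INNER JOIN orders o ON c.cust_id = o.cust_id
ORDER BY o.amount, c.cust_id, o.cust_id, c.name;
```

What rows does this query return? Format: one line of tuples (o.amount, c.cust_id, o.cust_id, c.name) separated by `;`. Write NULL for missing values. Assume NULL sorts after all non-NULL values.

(60, 4, 4, Wendy); (60, 4, 4, NULL); (89, 7, 7, Ken); (89, 7, 7, Mona); (92, 1, 1, Heidi); (92, 1, 1, Pia); (NULL, 1, 1, Heidi); (NULL, 1, 1, Pia); (NULL, 3, 3, NULL)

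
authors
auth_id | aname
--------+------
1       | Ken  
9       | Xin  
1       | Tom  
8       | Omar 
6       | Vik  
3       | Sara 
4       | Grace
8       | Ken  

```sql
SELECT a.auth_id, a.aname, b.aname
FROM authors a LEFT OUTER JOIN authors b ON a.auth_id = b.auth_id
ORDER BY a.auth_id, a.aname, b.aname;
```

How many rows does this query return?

12

LEFT JOIN keeps every row from `authors a`; unmatched rows get NULL for `authors b`'s columns.
Matching on a.auth_id = b.auth_id.
- a row (auth_id=1): matches 2 b row(s) → 2 output row(s).
- a row (auth_id=9): matches 1 b row(s) → 1 output row(s).
- a row (auth_id=1): matches 2 b row(s) → 2 output row(s).
- a row (auth_id=8): matches 2 b row(s) → 2 output row(s).
- a row (auth_id=6): matches 1 b row(s) → 1 output row(s).
- a row (auth_id=3): matches 1 b row(s) → 1 output row(s).
- a row (auth_id=4): matches 1 b row(s) → 1 output row(s).
- a row (auth_id=8): matches 2 b row(s) → 2 output row(s).
Total: 12 rows.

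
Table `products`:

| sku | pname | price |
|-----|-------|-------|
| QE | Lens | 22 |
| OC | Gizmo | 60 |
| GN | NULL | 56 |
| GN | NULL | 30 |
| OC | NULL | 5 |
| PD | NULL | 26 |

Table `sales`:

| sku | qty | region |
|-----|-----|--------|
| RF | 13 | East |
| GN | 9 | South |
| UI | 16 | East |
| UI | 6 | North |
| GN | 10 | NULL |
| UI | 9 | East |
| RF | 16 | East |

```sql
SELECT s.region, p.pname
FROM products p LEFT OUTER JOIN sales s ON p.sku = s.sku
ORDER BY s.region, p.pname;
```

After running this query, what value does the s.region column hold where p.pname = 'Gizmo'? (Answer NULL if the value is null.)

NULL

LEFT JOIN keeps every row from `products`; unmatched rows get NULL for `sales`'s columns.
Matching on p.sku = s.sku.
- sku=QE: no s row matches, row kept with s columns NULL.
- sku=OC: no s row matches, row kept with s columns NULL.
- sku=GN: 2 matching s row(s), so 2 row(s) emitted.
- sku=GN: 2 matching s row(s), so 2 row(s) emitted.
- sku=OC: no s row matches, row kept with s columns NULL.
- sku=PD: no s row matches, row kept with s columns NULL.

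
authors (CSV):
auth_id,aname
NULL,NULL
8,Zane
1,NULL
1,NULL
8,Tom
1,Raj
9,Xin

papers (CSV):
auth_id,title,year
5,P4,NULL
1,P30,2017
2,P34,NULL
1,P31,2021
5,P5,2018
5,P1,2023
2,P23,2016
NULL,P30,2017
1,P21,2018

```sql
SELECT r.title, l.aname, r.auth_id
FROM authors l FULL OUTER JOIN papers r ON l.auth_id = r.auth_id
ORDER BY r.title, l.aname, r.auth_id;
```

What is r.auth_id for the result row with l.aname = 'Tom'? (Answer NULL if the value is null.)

NULL

FULL OUTER JOIN keeps every row from both sides; unmatched rows get NULL for the other side's columns.
Matching on l.auth_id = r.auth_id. A NULL in a compared column never satisfies the condition.
- l row (auth_id=NULL): no match → kept, r columns NULL.
- l row (auth_id=8): no match → kept, r columns NULL.
- l row (auth_id=1): matches 3 r row(s) → 3 output row(s).
- l row (auth_id=1): matches 3 r row(s) → 3 output row(s).
- l row (auth_id=8): no match → kept, r columns NULL.
- l row (auth_id=1): matches 3 r row(s) → 3 output row(s).
- l row (auth_id=9): no match → kept, r columns NULL.
- plus 6 unmatched r row(s), each kept with NULL l columns.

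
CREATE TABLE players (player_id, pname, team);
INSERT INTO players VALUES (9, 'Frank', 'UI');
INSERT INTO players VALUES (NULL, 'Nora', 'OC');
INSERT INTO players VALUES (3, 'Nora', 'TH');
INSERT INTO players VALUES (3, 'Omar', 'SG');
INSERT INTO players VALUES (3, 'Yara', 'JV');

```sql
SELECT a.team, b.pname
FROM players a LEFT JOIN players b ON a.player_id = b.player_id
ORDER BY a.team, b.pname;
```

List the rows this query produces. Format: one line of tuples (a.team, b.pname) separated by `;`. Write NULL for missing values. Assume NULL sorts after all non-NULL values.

LEFT JOIN keeps every row from `players a`; unmatched rows get NULL for `players b`'s columns.
Matching on a.player_id = b.player_id. A NULL in a compared column never satisfies the condition.
- player_id=9: 1 matching b row(s), so 1 row(s) emitted.
- player_id=NULL: no b row matches, row kept with b columns NULL.
- player_id=3: 3 matching b row(s), so 3 row(s) emitted.
- player_id=3: 3 matching b row(s), so 3 row(s) emitted.
- player_id=3: 3 matching b row(s), so 3 row(s) emitted.

(JV, Nora); (JV, Omar); (JV, Yara); (OC, NULL); (SG, Nora); (SG, Omar); (SG, Yara); (TH, Nora); (TH, Omar); (TH, Yara); (UI, Frank)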